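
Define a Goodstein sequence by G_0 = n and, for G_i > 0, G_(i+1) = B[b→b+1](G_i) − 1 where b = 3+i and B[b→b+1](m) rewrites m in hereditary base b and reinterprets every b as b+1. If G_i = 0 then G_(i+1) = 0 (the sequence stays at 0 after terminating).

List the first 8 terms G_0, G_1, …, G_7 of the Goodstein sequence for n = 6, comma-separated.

[0] 6 ≡ 2·3 (base 3). Lift 4: 8. −1: 7.
[1] 7 ≡ 4 + 3 (base 4). Lift 5: 8. −1: 7.
[2] 7 ≡ 5 + 2 (base 5). Lift 6: 8. −1: 7.
[3] 7 ≡ 6 + 1 (base 6). Lift 7: 8. −1: 7.
[4] 7 ≡ 7 (base 7). Lift 8: 8. −1: 7.
[5] 7 ≡ 7 (base 8). Lift 9: 7. −1: 6.
[6] 6 ≡ 6 (base 9). Lift 10: 6. −1: 5.

6, 7, 7, 7, 7, 7, 6, 5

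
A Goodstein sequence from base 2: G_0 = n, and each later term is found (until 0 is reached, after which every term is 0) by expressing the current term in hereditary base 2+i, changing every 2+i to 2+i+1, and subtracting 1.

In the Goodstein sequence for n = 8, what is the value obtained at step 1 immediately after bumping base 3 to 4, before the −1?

i=0: 8 = 2^(2 + 1) (b=2); 2→3: 3^(3 + 1) = 81; 81−1 = 80
i=1: 80 = 2·3^3 + 2·3^2 + 2·3 + 2 (b=3); 3→4: 2·4^4 + 2·4^2 + 2·4 + 2 = 554; 554−1 = 553

554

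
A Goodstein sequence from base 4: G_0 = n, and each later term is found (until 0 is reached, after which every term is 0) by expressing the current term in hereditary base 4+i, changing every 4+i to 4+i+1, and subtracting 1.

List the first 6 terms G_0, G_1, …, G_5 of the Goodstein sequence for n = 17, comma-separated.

step 0: 17 = 4^2 + 1; sub 5 for 4: 5^2 + 1; = 26; G_1 = 26−1 = 25
step 1: 25 = 5^2; sub 6 for 5: 6^2; = 36; G_2 = 36−1 = 35
step 2: 35 = 5·6 + 5; sub 7 for 6: 5·7 + 5; = 40; G_3 = 40−1 = 39
step 3: 39 = 5·7 + 4; sub 8 for 7: 5·8 + 4; = 44; G_4 = 44−1 = 43
step 4: 43 = 5·8 + 3; sub 9 for 8: 5·9 + 3; = 48; G_5 = 48−1 = 47

17, 25, 35, 39, 43, 47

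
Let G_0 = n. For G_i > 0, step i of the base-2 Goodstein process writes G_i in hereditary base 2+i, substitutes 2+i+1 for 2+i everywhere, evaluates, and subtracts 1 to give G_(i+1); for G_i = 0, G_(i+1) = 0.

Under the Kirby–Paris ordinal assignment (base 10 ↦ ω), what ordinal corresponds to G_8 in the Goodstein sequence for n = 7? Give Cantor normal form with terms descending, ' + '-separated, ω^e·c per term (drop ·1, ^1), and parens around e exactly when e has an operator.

ω^7·7 + ω^6·7 + ω^5·7 + ω^4·7 + ω^3·7 + ω^2·7 + ω·7 + 5

G_0=7  [base 2] 2^2 + 2 + 1  →[2↦3]→  3^3 + 3 + 1 = 31  −1 ⇒ G_1=30
G_1=30  [base 3] 3^3 + 3  →[3↦4]→  4^4 + 4 = 260  −1 ⇒ G_2=259
G_2=259  [base 4] 4^4 + 3  →[4↦5]→  5^5 + 3 = 3128  −1 ⇒ G_3=3127
G_3=3127  [base 5] 5^5 + 2  →[5↦6]→  6^6 + 2 = 46658  −1 ⇒ G_4=46657
G_4=46657  [base 6] 6^6 + 1  →[6↦7]→  7^7 + 1 = 823544  −1 ⇒ G_5=823543
G_5=823543  [base 7] 7^7  →[7↦8]→  8^8 = 16777216  −1 ⇒ G_6=16777215
G_6=16777215  [base 8] 7·8^7 + 7·8^6 + 7·8^5 + 7·8^4 + 7·8^3 + 7·8^2 + 7·8 + 7  →[8↦9]→  7·9^7 + 7·9^6 + 7·9^5 + 7·9^4 + 7·9^3 + 7·9^2 + 7·9 + 7 = 37665880  −1 ⇒ G_7=37665879
G_7=37665879  [base 9] 7·9^7 + 7·9^6 + 7·9^5 + 7·9^4 + 7·9^3 + 7·9^2 + 7·9 + 6  →[9↦10]→  7·10^7 + 7·10^6 + 7·10^5 + 7·10^4 + 7·10^3 + 7·10^2 + 7·10 + 6 = 77777776  −1 ⇒ G_8=77777775
G_8=77777775  [base 10] 7·10^7 + 7·10^6 + 7·10^5 + 7·10^4 + 7·10^3 + 7·10^2 + 7·10 + 5  →[10↦11]→  7·11^7 + 7·11^6 + 7·11^5 + 7·11^4 + 7·11^3 + 7·11^2 + 7·11 + 5 = 150051214  −1 ⇒ G_9=150051213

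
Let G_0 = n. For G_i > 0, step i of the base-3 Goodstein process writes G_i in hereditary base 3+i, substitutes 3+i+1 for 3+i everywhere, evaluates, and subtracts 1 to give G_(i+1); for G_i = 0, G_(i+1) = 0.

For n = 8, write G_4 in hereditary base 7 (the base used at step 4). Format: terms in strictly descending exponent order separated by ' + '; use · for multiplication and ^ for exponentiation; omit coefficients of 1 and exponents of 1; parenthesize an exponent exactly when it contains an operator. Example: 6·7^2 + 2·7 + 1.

7 + 4

8 —HB3→ 2·3 + 2 —bump→ 2·4 + 2 = 10 —(−1)→ 9
9 —HB4→ 2·4 + 1 —bump→ 2·5 + 1 = 11 —(−1)→ 10
10 —HB5→ 2·5 —bump→ 2·6 = 12 —(−1)→ 11
11 —HB6→ 6 + 5 —bump→ 7 + 5 = 12 —(−1)→ 11
11 —HB7→ 7 + 4 —bump→ 8 + 4 = 12 —(−1)→ 11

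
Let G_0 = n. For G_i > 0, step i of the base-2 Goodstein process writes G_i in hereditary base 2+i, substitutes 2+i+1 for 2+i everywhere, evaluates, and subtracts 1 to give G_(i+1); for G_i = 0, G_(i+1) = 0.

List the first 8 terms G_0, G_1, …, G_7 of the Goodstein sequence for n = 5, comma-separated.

5, 27, 255, 467, 775, 1197, 1751, 2454

(0) 5|_2 = 2^2 + 1 ↦ 3^3 + 1|_3 = 28 ⇒ 27
(1) 27|_3 = 3^3 ↦ 4^4|_4 = 256 ⇒ 255
(2) 255|_4 = 3·4^3 + 3·4^2 + 3·4 + 3 ↦ 3·5^3 + 3·5^2 + 3·5 + 3|_5 = 468 ⇒ 467
(3) 467|_5 = 3·5^3 + 3·5^2 + 3·5 + 2 ↦ 3·6^3 + 3·6^2 + 3·6 + 2|_6 = 776 ⇒ 775
(4) 775|_6 = 3·6^3 + 3·6^2 + 3·6 + 1 ↦ 3·7^3 + 3·7^2 + 3·7 + 1|_7 = 1198 ⇒ 1197
(5) 1197|_7 = 3·7^3 + 3·7^2 + 3·7 ↦ 3·8^3 + 3·8^2 + 3·8|_8 = 1752 ⇒ 1751
(6) 1751|_8 = 3·8^3 + 3·8^2 + 2·8 + 7 ↦ 3·9^3 + 3·9^2 + 2·9 + 7|_9 = 2455 ⇒ 2454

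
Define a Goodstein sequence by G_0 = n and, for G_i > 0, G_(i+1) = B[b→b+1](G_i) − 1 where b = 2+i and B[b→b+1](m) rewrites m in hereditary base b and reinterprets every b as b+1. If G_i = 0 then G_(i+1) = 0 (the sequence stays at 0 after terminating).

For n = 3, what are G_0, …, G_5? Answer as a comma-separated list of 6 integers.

i=0: 3 = 2 + 1 (b=2); 2→3: 3 + 1 = 4; 4−1 = 3
i=1: 3 = 3 (b=3); 3→4: 4 = 4; 4−1 = 3
i=2: 3 = 3 (b=4); 4→5: 3 = 3; 3−1 = 2
i=3: 2 = 2 (b=5); 5→6: 2 = 2; 2−1 = 1
i=4: 1 = 1 (b=6); 6→7: 1 = 1; 1−1 = 0

3, 3, 3, 2, 1, 0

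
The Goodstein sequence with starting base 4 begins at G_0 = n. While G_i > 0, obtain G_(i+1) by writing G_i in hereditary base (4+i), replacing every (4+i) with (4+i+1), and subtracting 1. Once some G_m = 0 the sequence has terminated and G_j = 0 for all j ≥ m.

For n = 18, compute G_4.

53

18 —HB4→ 4^2 + 2 —bump→ 5^2 + 2 = 27 —(−1)→ 26
26 —HB5→ 5^2 + 1 —bump→ 6^2 + 1 = 37 —(−1)→ 36
36 —HB6→ 6^2 —bump→ 7^2 = 49 —(−1)→ 48
48 —HB7→ 6·7 + 6 —bump→ 6·8 + 6 = 54 —(−1)→ 53
53 —HB8→ 6·8 + 5 —bump→ 6·9 + 5 = 59 —(−1)→ 58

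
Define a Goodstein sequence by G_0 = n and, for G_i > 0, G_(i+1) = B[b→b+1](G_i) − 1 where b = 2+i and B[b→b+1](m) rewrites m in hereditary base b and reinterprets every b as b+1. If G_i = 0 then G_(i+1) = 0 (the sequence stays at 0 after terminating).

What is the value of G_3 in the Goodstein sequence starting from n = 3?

2

step 0: 3 = 2 + 1; sub 3 for 2: 3 + 1; = 4; G_1 = 4−1 = 3
step 1: 3 = 3; sub 4 for 3: 4; = 4; G_2 = 4−1 = 3
step 2: 3 = 3; sub 5 for 4: 3; = 3; G_3 = 3−1 = 2
step 3: 2 = 2; sub 6 for 5: 2; = 2; G_4 = 2−1 = 1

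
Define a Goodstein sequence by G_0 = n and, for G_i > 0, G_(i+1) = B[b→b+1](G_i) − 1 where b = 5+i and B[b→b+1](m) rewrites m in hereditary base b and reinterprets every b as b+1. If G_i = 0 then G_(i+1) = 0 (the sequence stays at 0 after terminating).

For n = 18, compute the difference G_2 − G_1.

2

G_0=18  [base 5] 3·5 + 3  →[5↦6]→  3·6 + 3 = 21  −1 ⇒ G_1=20
G_1=20  [base 6] 3·6 + 2  →[6↦7]→  3·7 + 2 = 23  −1 ⇒ G_2=22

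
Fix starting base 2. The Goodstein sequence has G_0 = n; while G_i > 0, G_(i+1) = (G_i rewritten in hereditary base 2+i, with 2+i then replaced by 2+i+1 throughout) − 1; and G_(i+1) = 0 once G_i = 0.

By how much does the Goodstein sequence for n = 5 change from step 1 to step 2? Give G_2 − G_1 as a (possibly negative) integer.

G_0 = 5. HB_2(5) = 2^2 + 1. Bump = 28. G_1 = 27.
G_1 = 27. HB_3(27) = 3^3. Bump = 256. G_2 = 255.

228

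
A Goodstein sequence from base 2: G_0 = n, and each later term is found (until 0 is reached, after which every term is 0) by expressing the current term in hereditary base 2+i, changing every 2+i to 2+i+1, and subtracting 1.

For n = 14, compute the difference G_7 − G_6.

3352711577

(0) 14|_2 = 2^(2 + 1) + 2^2 + 2 ↦ 3^(3 + 1) + 3^3 + 3|_3 = 111 ⇒ 110
(1) 110|_3 = 3^(3 + 1) + 3^3 + 2 ↦ 4^(4 + 1) + 4^4 + 2|_4 = 1282 ⇒ 1281
(2) 1281|_4 = 4^(4 + 1) + 4^4 + 1 ↦ 5^(5 + 1) + 5^5 + 1|_5 = 18751 ⇒ 18750
(3) 18750|_5 = 5^(5 + 1) + 5^5 ↦ 6^(6 + 1) + 6^6|_6 = 326592 ⇒ 326591
(4) 326591|_6 = 6^(6 + 1) + 5·6^5 + 5·6^4 + 5·6^3 + 5·6^2 + 5·6 + 5 ↦ 7^(7 + 1) + 5·7^5 + 5·7^4 + 5·7^3 + 5·7^2 + 5·7 + 5|_7 = 5862841 ⇒ 5862840
(5) 5862840|_7 = 7^(7 + 1) + 5·7^5 + 5·7^4 + 5·7^3 + 5·7^2 + 5·7 + 4 ↦ 8^(8 + 1) + 5·8^5 + 5·8^4 + 5·8^3 + 5·8^2 + 5·8 + 4|_8 = 134404972 ⇒ 134404971
(6) 134404971|_8 = 8^(8 + 1) + 5·8^5 + 5·8^4 + 5·8^3 + 5·8^2 + 5·8 + 3 ↦ 9^(9 + 1) + 5·9^5 + 5·9^4 + 5·9^3 + 5·9^2 + 5·9 + 3|_9 = 3487116549 ⇒ 3487116548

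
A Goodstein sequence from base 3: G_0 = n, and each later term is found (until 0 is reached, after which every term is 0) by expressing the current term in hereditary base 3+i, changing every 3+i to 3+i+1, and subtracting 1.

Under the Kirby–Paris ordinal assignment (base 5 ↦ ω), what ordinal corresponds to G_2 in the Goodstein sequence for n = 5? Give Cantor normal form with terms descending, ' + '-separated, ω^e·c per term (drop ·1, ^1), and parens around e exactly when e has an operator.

[0] 5 ≡ 3 + 2 (base 3). Lift 4: 6. −1: 5.
[1] 5 ≡ 4 + 1 (base 4). Lift 5: 6. −1: 5.
[2] 5 ≡ 5 (base 5). Lift 6: 6. −1: 5.

ω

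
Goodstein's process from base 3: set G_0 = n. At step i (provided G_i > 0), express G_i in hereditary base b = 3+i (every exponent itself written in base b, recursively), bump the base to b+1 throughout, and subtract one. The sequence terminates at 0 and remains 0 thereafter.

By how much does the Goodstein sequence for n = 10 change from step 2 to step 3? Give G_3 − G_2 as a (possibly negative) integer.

3

base 3: 10 = 3^2 + 1; at 4: 4^2 + 1 = 17; next = 16
base 4: 16 = 4^2; at 5: 5^2 = 25; next = 24
base 5: 24 = 4·5 + 4; at 6: 4·6 + 4 = 28; next = 27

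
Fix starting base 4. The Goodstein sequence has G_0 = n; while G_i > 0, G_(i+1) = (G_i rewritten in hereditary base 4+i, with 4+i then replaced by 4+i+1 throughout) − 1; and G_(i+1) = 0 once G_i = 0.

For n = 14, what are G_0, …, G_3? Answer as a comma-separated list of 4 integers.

14 —HB4→ 3·4 + 2 —bump→ 3·5 + 2 = 17 —(−1)→ 16
16 —HB5→ 3·5 + 1 —bump→ 3·6 + 1 = 19 —(−1)→ 18
18 —HB6→ 3·6 —bump→ 3·7 = 21 —(−1)→ 20

14, 16, 18, 20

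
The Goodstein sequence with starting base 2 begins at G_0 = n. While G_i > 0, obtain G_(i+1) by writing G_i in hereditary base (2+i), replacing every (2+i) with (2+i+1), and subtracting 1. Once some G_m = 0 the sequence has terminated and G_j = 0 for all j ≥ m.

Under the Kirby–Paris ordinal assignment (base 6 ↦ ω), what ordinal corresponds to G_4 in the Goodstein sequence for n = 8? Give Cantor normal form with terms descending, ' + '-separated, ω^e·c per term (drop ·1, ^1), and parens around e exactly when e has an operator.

i=0: 8 = 2^(2 + 1) (b=2); 2→3: 3^(3 + 1) = 81; 81−1 = 80
i=1: 80 = 2·3^3 + 2·3^2 + 2·3 + 2 (b=3); 3→4: 2·4^4 + 2·4^2 + 2·4 + 2 = 554; 554−1 = 553
i=2: 553 = 2·4^4 + 2·4^2 + 2·4 + 1 (b=4); 4→5: 2·5^5 + 2·5^2 + 2·5 + 1 = 6311; 6311−1 = 6310
i=3: 6310 = 2·5^5 + 2·5^2 + 2·5 (b=5); 5→6: 2·6^6 + 2·6^2 + 2·6 = 93396; 93396−1 = 93395
i=4: 93395 = 2·6^6 + 2·6^2 + 6 + 5 (b=6); 6→7: 2·7^7 + 2·7^2 + 7 + 5 = 1647196; 1647196−1 = 1647195

ω^ω·2 + ω^2·2 + ω + 5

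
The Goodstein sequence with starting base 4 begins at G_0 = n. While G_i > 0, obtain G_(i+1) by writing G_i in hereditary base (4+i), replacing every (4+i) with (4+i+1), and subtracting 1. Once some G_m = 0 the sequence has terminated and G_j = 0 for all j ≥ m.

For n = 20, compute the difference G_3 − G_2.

(0) 20|_4 = 4^2 + 4 ↦ 5^2 + 5|_5 = 30 ⇒ 29
(1) 29|_5 = 5^2 + 4 ↦ 6^2 + 4|_6 = 40 ⇒ 39
(2) 39|_6 = 6^2 + 3 ↦ 7^2 + 3|_7 = 52 ⇒ 51

12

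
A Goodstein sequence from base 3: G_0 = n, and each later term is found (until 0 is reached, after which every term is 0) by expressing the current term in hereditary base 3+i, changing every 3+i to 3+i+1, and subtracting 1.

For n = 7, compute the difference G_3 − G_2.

0

G_0 = 7. HB_3(7) = 2·3 + 1. Bump = 9. G_1 = 8.
G_1 = 8. HB_4(8) = 2·4. Bump = 10. G_2 = 9.
G_2 = 9. HB_5(9) = 5 + 4. Bump = 10. G_3 = 9.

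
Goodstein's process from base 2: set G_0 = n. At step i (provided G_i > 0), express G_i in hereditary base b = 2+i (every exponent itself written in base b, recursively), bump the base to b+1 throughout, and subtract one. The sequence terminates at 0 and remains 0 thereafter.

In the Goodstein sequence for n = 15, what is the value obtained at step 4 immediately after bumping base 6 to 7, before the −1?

i=0: 15 = 2^(2 + 1) + 2^2 + 2 + 1 (b=2); 2→3: 3^(3 + 1) + 3^3 + 3 + 1 = 112; 112−1 = 111
i=1: 111 = 3^(3 + 1) + 3^3 + 3 (b=3); 3→4: 4^(4 + 1) + 4^4 + 4 = 1284; 1284−1 = 1283
i=2: 1283 = 4^(4 + 1) + 4^4 + 3 (b=4); 4→5: 5^(5 + 1) + 5^5 + 3 = 18753; 18753−1 = 18752
i=3: 18752 = 5^(5 + 1) + 5^5 + 2 (b=5); 5→6: 6^(6 + 1) + 6^6 + 2 = 326594; 326594−1 = 326593
i=4: 326593 = 6^(6 + 1) + 6^6 + 1 (b=6); 6→7: 7^(7 + 1) + 7^7 + 1 = 6588345; 6588345−1 = 6588344

6588345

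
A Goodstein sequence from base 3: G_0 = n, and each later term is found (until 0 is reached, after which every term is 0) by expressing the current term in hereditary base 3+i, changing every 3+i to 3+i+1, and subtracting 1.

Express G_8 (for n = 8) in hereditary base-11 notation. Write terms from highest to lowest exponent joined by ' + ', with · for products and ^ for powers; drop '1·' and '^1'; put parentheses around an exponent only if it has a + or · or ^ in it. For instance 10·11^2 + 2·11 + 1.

11

(0) 8|_3 = 2·3 + 2 ↦ 2·4 + 2|_4 = 10 ⇒ 9
(1) 9|_4 = 2·4 + 1 ↦ 2·5 + 1|_5 = 11 ⇒ 10
(2) 10|_5 = 2·5 ↦ 2·6|_6 = 12 ⇒ 11
(3) 11|_6 = 6 + 5 ↦ 7 + 5|_7 = 12 ⇒ 11
(4) 11|_7 = 7 + 4 ↦ 8 + 4|_8 = 12 ⇒ 11
(5) 11|_8 = 8 + 3 ↦ 9 + 3|_9 = 12 ⇒ 11
(6) 11|_9 = 9 + 2 ↦ 10 + 2|_10 = 12 ⇒ 11
(7) 11|_10 = 10 + 1 ↦ 11 + 1|_11 = 12 ⇒ 11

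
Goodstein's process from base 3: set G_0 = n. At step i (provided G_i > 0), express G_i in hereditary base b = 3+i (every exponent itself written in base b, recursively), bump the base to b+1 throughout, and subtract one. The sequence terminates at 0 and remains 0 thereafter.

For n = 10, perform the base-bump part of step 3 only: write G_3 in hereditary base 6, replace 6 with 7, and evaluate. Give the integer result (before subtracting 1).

31

i=0: 10 = 3^2 + 1 (b=3); 3→4: 4^2 + 1 = 17; 17−1 = 16
i=1: 16 = 4^2 (b=4); 4→5: 5^2 = 25; 25−1 = 24
i=2: 24 = 4·5 + 4 (b=5); 5→6: 4·6 + 4 = 28; 28−1 = 27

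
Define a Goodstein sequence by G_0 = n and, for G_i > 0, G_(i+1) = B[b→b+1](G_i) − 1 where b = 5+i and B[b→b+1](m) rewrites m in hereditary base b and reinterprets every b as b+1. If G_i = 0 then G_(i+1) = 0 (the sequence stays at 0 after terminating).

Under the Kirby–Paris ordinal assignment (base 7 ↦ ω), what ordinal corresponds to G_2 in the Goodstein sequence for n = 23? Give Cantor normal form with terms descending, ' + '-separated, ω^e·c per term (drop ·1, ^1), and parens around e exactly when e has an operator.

ω·4 + 1

step 0: 23 = 4·5 + 3; sub 6 for 5: 4·6 + 3; = 27; G_1 = 27−1 = 26
step 1: 26 = 4·6 + 2; sub 7 for 6: 4·7 + 2; = 30; G_2 = 30−1 = 29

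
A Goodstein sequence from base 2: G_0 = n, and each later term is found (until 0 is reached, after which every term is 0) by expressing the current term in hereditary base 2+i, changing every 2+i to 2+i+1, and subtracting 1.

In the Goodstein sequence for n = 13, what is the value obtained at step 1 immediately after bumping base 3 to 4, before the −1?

13 —HB2→ 2^(2 + 1) + 2^2 + 1 —bump→ 3^(3 + 1) + 3^3 + 1 = 109 —(−1)→ 108
108 —HB3→ 3^(3 + 1) + 3^3 —bump→ 4^(4 + 1) + 4^4 = 1280 —(−1)→ 1279

1280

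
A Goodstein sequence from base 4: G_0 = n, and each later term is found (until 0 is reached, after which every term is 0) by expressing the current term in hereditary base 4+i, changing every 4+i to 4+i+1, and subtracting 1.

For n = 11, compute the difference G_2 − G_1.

i=0: 11 = 2·4 + 3 (b=4); 4→5: 2·5 + 3 = 13; 13−1 = 12
i=1: 12 = 2·5 + 2 (b=5); 5→6: 2·6 + 2 = 14; 14−1 = 13

1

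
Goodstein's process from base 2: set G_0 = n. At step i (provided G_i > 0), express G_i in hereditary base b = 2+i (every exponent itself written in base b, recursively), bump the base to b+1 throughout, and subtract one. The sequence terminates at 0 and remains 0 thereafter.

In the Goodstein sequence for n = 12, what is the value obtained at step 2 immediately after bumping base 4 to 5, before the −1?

15686

12 —HB2→ 2^(2 + 1) + 2^2 —bump→ 3^(3 + 1) + 3^3 = 108 —(−1)→ 107
107 —HB3→ 3^(3 + 1) + 2·3^2 + 2·3 + 2 —bump→ 4^(4 + 1) + 2·4^2 + 2·4 + 2 = 1066 —(−1)→ 1065
1065 —HB4→ 4^(4 + 1) + 2·4^2 + 2·4 + 1 —bump→ 5^(5 + 1) + 2·5^2 + 2·5 + 1 = 15686 —(−1)→ 15685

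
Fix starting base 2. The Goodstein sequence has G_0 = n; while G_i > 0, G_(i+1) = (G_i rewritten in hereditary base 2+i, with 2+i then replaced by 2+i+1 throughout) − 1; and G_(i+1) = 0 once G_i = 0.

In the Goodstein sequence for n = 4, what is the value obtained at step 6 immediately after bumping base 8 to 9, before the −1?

174

4 —HB2→ 2^2 —bump→ 3^3 = 27 —(−1)→ 26
26 —HB3→ 2·3^2 + 2·3 + 2 —bump→ 2·4^2 + 2·4 + 2 = 42 —(−1)→ 41
41 —HB4→ 2·4^2 + 2·4 + 1 —bump→ 2·5^2 + 2·5 + 1 = 61 —(−1)→ 60
60 —HB5→ 2·5^2 + 2·5 —bump→ 2·6^2 + 2·6 = 84 —(−1)→ 83
83 —HB6→ 2·6^2 + 6 + 5 —bump→ 2·7^2 + 7 + 5 = 110 —(−1)→ 109
109 —HB7→ 2·7^2 + 7 + 4 —bump→ 2·8^2 + 8 + 4 = 140 —(−1)→ 139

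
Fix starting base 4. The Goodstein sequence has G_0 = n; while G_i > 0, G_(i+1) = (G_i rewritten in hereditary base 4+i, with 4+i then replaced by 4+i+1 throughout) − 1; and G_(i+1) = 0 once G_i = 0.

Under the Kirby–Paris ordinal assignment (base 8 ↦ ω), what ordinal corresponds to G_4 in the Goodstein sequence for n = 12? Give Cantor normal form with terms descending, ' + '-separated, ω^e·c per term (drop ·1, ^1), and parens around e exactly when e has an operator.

ω·2 + 1

G_0 = 12. HB_4(12) = 3·4. Bump = 15. G_1 = 14.
G_1 = 14. HB_5(14) = 2·5 + 4. Bump = 16. G_2 = 15.
G_2 = 15. HB_6(15) = 2·6 + 3. Bump = 17. G_3 = 16.
G_3 = 16. HB_7(16) = 2·7 + 2. Bump = 18. G_4 = 17.
G_4 = 17. HB_8(17) = 2·8 + 1. Bump = 19. G_5 = 18.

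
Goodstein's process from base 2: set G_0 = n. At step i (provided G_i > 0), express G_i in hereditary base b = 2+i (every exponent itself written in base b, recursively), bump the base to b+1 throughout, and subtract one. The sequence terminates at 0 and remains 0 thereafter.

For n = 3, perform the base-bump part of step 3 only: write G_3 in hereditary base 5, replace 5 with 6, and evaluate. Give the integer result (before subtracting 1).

[0] 3 ≡ 2 + 1 (base 2). Lift 3: 4. −1: 3.
[1] 3 ≡ 3 (base 3). Lift 4: 4. −1: 3.
[2] 3 ≡ 3 (base 4). Lift 5: 3. −1: 2.
[3] 2 ≡ 2 (base 5). Lift 6: 2. −1: 1.

2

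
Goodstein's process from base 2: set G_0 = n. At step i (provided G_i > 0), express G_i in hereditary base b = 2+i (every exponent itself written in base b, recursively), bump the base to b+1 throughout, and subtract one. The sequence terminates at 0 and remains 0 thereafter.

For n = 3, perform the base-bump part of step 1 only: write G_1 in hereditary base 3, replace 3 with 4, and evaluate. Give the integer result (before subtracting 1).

3 —HB2→ 2 + 1 —bump→ 3 + 1 = 4 —(−1)→ 3
3 —HB3→ 3 —bump→ 4 = 4 —(−1)→ 3

4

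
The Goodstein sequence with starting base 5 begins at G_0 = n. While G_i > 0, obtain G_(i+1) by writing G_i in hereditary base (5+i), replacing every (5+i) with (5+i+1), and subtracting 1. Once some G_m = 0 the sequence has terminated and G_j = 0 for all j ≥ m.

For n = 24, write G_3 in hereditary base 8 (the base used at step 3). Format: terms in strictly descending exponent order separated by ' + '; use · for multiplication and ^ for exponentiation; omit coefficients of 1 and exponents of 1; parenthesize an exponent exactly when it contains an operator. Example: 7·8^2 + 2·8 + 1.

4·8 + 1

(0) 24|_5 = 4·5 + 4 ↦ 4·6 + 4|_6 = 28 ⇒ 27
(1) 27|_6 = 4·6 + 3 ↦ 4·7 + 3|_7 = 31 ⇒ 30
(2) 30|_7 = 4·7 + 2 ↦ 4·8 + 2|_8 = 34 ⇒ 33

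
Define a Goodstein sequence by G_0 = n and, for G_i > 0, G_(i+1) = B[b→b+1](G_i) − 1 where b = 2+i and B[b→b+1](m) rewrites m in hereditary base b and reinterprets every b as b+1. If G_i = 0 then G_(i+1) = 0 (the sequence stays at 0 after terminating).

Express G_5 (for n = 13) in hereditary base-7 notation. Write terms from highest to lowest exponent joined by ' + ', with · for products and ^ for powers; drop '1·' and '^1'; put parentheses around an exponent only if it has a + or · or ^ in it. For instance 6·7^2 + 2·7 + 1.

[0] 13 ≡ 2^(2 + 1) + 2^2 + 1 (base 2). Lift 3: 109. −1: 108.
[1] 108 ≡ 3^(3 + 1) + 3^3 (base 3). Lift 4: 1280. −1: 1279.
[2] 1279 ≡ 4^(4 + 1) + 3·4^3 + 3·4^2 + 3·4 + 3 (base 4). Lift 5: 16093. −1: 16092.
[3] 16092 ≡ 5^(5 + 1) + 3·5^3 + 3·5^2 + 3·5 + 2 (base 5). Lift 6: 280712. −1: 280711.
[4] 280711 ≡ 6^(6 + 1) + 3·6^3 + 3·6^2 + 3·6 + 1 (base 6). Lift 7: 5765999. −1: 5765998.
[5] 5765998 ≡ 7^(7 + 1) + 3·7^3 + 3·7^2 + 3·7 (base 7). Lift 8: 134219480. −1: 134219479.

7^(7 + 1) + 3·7^3 + 3·7^2 + 3·7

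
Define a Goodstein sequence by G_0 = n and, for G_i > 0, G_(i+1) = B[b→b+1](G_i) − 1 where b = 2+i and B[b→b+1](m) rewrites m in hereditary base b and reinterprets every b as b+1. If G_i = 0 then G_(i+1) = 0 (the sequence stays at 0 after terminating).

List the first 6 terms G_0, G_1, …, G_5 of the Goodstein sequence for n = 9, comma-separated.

i=0: 9 = 2^(2 + 1) + 1 (b=2); 2→3: 3^(3 + 1) + 1 = 82; 82−1 = 81
i=1: 81 = 3^(3 + 1) (b=3); 3→4: 4^(4 + 1) = 1024; 1024−1 = 1023
i=2: 1023 = 3·4^4 + 3·4^3 + 3·4^2 + 3·4 + 3 (b=4); 4→5: 3·5^5 + 3·5^3 + 3·5^2 + 3·5 + 3 = 9843; 9843−1 = 9842
i=3: 9842 = 3·5^5 + 3·5^3 + 3·5^2 + 3·5 + 2 (b=5); 5→6: 3·6^6 + 3·6^3 + 3·6^2 + 3·6 + 2 = 140744; 140744−1 = 140743
i=4: 140743 = 3·6^6 + 3·6^3 + 3·6^2 + 3·6 + 1 (b=6); 6→7: 3·7^7 + 3·7^3 + 3·7^2 + 3·7 + 1 = 2471827; 2471827−1 = 2471826

9, 81, 1023, 9842, 140743, 2471826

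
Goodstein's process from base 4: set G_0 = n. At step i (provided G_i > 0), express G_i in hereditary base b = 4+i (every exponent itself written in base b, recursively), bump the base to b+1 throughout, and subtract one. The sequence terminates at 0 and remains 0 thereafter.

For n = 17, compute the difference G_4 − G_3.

step 0: 17 = 4^2 + 1; sub 5 for 4: 5^2 + 1; = 26; G_1 = 26−1 = 25
step 1: 25 = 5^2; sub 6 for 5: 6^2; = 36; G_2 = 36−1 = 35
step 2: 35 = 5·6 + 5; sub 7 for 6: 5·7 + 5; = 40; G_3 = 40−1 = 39
step 3: 39 = 5·7 + 4; sub 8 for 7: 5·8 + 4; = 44; G_4 = 44−1 = 43

4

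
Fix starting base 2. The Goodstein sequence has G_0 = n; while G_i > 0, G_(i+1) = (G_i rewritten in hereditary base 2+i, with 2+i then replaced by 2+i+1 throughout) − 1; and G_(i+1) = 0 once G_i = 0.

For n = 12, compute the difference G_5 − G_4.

5484891

(0) 12|_2 = 2^(2 + 1) + 2^2 ↦ 3^(3 + 1) + 3^3|_3 = 108 ⇒ 107
(1) 107|_3 = 3^(3 + 1) + 2·3^2 + 2·3 + 2 ↦ 4^(4 + 1) + 2·4^2 + 2·4 + 2|_4 = 1066 ⇒ 1065
(2) 1065|_4 = 4^(4 + 1) + 2·4^2 + 2·4 + 1 ↦ 5^(5 + 1) + 2·5^2 + 2·5 + 1|_5 = 15686 ⇒ 15685
(3) 15685|_5 = 5^(5 + 1) + 2·5^2 + 2·5 ↦ 6^(6 + 1) + 2·6^2 + 2·6|_6 = 280020 ⇒ 280019
(4) 280019|_6 = 6^(6 + 1) + 2·6^2 + 6 + 5 ↦ 7^(7 + 1) + 2·7^2 + 7 + 5|_7 = 5764911 ⇒ 5764910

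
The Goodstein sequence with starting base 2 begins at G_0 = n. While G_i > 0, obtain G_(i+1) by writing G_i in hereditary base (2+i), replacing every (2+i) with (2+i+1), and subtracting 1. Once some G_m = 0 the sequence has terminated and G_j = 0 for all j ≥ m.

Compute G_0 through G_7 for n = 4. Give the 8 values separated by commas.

i=0: 4 = 2^2 (b=2); 2→3: 3^3 = 27; 27−1 = 26
i=1: 26 = 2·3^2 + 2·3 + 2 (b=3); 3→4: 2·4^2 + 2·4 + 2 = 42; 42−1 = 41
i=2: 41 = 2·4^2 + 2·4 + 1 (b=4); 4→5: 2·5^2 + 2·5 + 1 = 61; 61−1 = 60
i=3: 60 = 2·5^2 + 2·5 (b=5); 5→6: 2·6^2 + 2·6 = 84; 84−1 = 83
i=4: 83 = 2·6^2 + 6 + 5 (b=6); 6→7: 2·7^2 + 7 + 5 = 110; 110−1 = 109
i=5: 109 = 2·7^2 + 7 + 4 (b=7); 7→8: 2·8^2 + 8 + 4 = 140; 140−1 = 139
i=6: 139 = 2·8^2 + 8 + 3 (b=8); 8→9: 2·9^2 + 9 + 3 = 174; 174−1 = 173

4, 26, 41, 60, 83, 109, 139, 173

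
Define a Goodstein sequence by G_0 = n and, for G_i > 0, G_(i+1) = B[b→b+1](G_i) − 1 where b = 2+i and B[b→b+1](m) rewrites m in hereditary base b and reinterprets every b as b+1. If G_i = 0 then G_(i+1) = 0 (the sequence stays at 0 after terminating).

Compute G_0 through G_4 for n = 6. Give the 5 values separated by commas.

i=0: 6 = 2^2 + 2 (b=2); 2→3: 3^3 + 3 = 30; 30−1 = 29
i=1: 29 = 3^3 + 2 (b=3); 3→4: 4^4 + 2 = 258; 258−1 = 257
i=2: 257 = 4^4 + 1 (b=4); 4→5: 5^5 + 1 = 3126; 3126−1 = 3125
i=3: 3125 = 5^5 (b=5); 5→6: 6^6 = 46656; 46656−1 = 46655

6, 29, 257, 3125, 46655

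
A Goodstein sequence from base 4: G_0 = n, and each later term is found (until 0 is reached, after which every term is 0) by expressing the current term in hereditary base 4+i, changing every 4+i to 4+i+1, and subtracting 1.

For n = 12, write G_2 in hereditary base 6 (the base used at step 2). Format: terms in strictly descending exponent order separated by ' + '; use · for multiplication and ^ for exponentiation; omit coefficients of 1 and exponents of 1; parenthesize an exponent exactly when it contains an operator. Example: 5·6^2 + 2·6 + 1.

2·6 + 3

G_0=12  [base 4] 3·4  →[4↦5]→  3·5 = 15  −1 ⇒ G_1=14
G_1=14  [base 5] 2·5 + 4  →[5↦6]→  2·6 + 4 = 16  −1 ⇒ G_2=15
G_2=15  [base 6] 2·6 + 3  →[6↦7]→  2·7 + 3 = 17  −1 ⇒ G_3=16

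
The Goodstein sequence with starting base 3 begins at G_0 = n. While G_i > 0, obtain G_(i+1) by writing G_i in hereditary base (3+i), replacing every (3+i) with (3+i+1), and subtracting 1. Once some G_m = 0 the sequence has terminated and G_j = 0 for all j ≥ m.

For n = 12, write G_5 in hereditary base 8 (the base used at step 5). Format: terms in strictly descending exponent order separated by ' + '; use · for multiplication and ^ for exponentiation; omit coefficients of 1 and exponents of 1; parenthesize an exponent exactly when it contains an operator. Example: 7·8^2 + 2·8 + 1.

i=0: 12 = 3^2 + 3 (b=3); 3→4: 4^2 + 4 = 20; 20−1 = 19
i=1: 19 = 4^2 + 3 (b=4); 4→5: 5^2 + 3 = 28; 28−1 = 27
i=2: 27 = 5^2 + 2 (b=5); 5→6: 6^2 + 2 = 38; 38−1 = 37
i=3: 37 = 6^2 + 1 (b=6); 6→7: 7^2 + 1 = 50; 50−1 = 49
i=4: 49 = 7^2 (b=7); 7→8: 8^2 = 64; 64−1 = 63
i=5: 63 = 7·8 + 7 (b=8); 8→9: 7·9 + 7 = 70; 70−1 = 69

7·8 + 7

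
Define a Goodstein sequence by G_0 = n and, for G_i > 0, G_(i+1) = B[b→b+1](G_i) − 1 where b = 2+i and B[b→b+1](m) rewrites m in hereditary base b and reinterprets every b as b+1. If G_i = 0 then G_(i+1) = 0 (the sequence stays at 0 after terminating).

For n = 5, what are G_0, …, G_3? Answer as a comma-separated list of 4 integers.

5, 27, 255, 467

[0] 5 ≡ 2^2 + 1 (base 2). Lift 3: 28. −1: 27.
[1] 27 ≡ 3^3 (base 3). Lift 4: 256. −1: 255.
[2] 255 ≡ 3·4^3 + 3·4^2 + 3·4 + 3 (base 4). Lift 5: 468. −1: 467.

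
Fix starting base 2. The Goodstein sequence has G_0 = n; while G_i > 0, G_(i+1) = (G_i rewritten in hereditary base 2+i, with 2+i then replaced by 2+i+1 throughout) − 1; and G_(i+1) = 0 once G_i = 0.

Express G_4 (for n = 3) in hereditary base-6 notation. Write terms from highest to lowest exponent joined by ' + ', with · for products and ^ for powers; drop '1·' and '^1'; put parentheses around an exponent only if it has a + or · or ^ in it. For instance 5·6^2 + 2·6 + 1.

[0] 3 ≡ 2 + 1 (base 2). Lift 3: 4. −1: 3.
[1] 3 ≡ 3 (base 3). Lift 4: 4. −1: 3.
[2] 3 ≡ 3 (base 4). Lift 5: 3. −1: 2.
[3] 2 ≡ 2 (base 5). Lift 6: 2. −1: 1.

1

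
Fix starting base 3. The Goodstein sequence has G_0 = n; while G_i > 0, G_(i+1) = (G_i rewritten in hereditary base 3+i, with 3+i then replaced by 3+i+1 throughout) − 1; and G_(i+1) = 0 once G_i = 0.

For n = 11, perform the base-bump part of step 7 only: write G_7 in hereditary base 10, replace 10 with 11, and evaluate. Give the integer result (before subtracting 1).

56

i=0: 11 = 3^2 + 2 (b=3); 3→4: 4^2 + 2 = 18; 18−1 = 17
i=1: 17 = 4^2 + 1 (b=4); 4→5: 5^2 + 1 = 26; 26−1 = 25
i=2: 25 = 5^2 (b=5); 5→6: 6^2 = 36; 36−1 = 35
i=3: 35 = 5·6 + 5 (b=6); 6→7: 5·7 + 5 = 40; 40−1 = 39
i=4: 39 = 5·7 + 4 (b=7); 7→8: 5·8 + 4 = 44; 44−1 = 43
i=5: 43 = 5·8 + 3 (b=8); 8→9: 5·9 + 3 = 48; 48−1 = 47
i=6: 47 = 5·9 + 2 (b=9); 9→10: 5·10 + 2 = 52; 52−1 = 51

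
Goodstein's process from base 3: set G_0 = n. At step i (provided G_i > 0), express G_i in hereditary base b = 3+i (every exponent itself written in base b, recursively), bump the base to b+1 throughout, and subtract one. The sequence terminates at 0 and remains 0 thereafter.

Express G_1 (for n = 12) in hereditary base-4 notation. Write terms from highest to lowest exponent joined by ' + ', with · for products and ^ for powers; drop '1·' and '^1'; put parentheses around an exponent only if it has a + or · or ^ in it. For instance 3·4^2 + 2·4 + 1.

4^2 + 3

(0) 12|_3 = 3^2 + 3 ↦ 4^2 + 4|_4 = 20 ⇒ 19
(1) 19|_4 = 4^2 + 3 ↦ 5^2 + 3|_5 = 28 ⇒ 27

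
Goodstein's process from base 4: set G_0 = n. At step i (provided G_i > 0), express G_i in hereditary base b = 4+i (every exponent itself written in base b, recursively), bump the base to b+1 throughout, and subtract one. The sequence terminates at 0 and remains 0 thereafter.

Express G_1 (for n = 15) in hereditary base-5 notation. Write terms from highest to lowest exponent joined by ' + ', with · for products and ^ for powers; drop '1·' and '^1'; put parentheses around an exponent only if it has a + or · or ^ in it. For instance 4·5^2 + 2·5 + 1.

base 4: 15 = 3·4 + 3; at 5: 3·5 + 3 = 18; next = 17
base 5: 17 = 3·5 + 2; at 6: 3·6 + 2 = 20; next = 19

3·5 + 2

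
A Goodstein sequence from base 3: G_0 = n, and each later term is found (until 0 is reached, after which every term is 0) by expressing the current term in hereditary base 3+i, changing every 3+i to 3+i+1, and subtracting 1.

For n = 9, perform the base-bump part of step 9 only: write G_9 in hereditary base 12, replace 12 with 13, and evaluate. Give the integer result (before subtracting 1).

(0) 9|_3 = 3^2 ↦ 4^2|_4 = 16 ⇒ 15
(1) 15|_4 = 3·4 + 3 ↦ 3·5 + 3|_5 = 18 ⇒ 17
(2) 17|_5 = 3·5 + 2 ↦ 3·6 + 2|_6 = 20 ⇒ 19
(3) 19|_6 = 3·6 + 1 ↦ 3·7 + 1|_7 = 22 ⇒ 21
(4) 21|_7 = 3·7 ↦ 3·8|_8 = 24 ⇒ 23
(5) 23|_8 = 2·8 + 7 ↦ 2·9 + 7|_9 = 25 ⇒ 24
(6) 24|_9 = 2·9 + 6 ↦ 2·10 + 6|_10 = 26 ⇒ 25
(7) 25|_10 = 2·10 + 5 ↦ 2·11 + 5|_11 = 27 ⇒ 26
(8) 26|_11 = 2·11 + 4 ↦ 2·12 + 4|_12 = 28 ⇒ 27

29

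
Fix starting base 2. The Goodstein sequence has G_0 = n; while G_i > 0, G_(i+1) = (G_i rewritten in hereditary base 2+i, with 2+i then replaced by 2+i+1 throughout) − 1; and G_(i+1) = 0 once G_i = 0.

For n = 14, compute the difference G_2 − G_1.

G_0=14  [base 2] 2^(2 + 1) + 2^2 + 2  →[2↦3]→  3^(3 + 1) + 3^3 + 3 = 111  −1 ⇒ G_1=110
G_1=110  [base 3] 3^(3 + 1) + 3^3 + 2  →[3↦4]→  4^(4 + 1) + 4^4 + 2 = 1282  −1 ⇒ G_2=1281

1171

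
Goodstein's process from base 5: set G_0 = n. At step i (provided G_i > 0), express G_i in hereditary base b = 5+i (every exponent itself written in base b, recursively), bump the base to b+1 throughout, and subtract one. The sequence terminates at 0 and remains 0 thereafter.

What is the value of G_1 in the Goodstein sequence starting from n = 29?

base 5: 29 = 5^2 + 4; at 6: 6^2 + 4 = 40; next = 39
base 6: 39 = 6^2 + 3; at 7: 7^2 + 3 = 52; next = 51

39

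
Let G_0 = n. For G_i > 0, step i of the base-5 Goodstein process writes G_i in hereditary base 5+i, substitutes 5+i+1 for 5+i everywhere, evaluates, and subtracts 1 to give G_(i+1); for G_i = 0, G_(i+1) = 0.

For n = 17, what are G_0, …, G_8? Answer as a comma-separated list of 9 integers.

17, 19, 21, 23, 24, 25, 26, 27, 28

step 0: 17 = 3·5 + 2; sub 6 for 5: 3·6 + 2; = 20; G_1 = 20−1 = 19
step 1: 19 = 3·6 + 1; sub 7 for 6: 3·7 + 1; = 22; G_2 = 22−1 = 21
step 2: 21 = 3·7; sub 8 for 7: 3·8; = 24; G_3 = 24−1 = 23
step 3: 23 = 2·8 + 7; sub 9 for 8: 2·9 + 7; = 25; G_4 = 25−1 = 24
step 4: 24 = 2·9 + 6; sub 10 for 9: 2·10 + 6; = 26; G_5 = 26−1 = 25
step 5: 25 = 2·10 + 5; sub 11 for 10: 2·11 + 5; = 27; G_6 = 27−1 = 26
step 6: 26 = 2·11 + 4; sub 12 for 11: 2·12 + 4; = 28; G_7 = 28−1 = 27
step 7: 27 = 2·12 + 3; sub 13 for 12: 2·13 + 3; = 29; G_8 = 29−1 = 28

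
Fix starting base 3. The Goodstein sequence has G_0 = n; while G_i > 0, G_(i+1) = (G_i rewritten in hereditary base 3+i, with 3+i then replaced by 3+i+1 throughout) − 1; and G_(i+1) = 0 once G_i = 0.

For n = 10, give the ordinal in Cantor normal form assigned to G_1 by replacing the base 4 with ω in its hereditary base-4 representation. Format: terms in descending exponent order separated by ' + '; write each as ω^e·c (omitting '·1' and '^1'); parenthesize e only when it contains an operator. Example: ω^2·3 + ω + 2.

ω^2

G_0 = 10. HB_3(10) = 3^2 + 1. Bump = 17. G_1 = 16.
G_1 = 16. HB_4(16) = 4^2. Bump = 25. G_2 = 24.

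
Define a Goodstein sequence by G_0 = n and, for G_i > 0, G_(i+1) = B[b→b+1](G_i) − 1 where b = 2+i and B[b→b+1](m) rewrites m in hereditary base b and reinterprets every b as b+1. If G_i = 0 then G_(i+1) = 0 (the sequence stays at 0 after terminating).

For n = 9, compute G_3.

9842

base 2: 9 = 2^(2 + 1) + 1; at 3: 3^(3 + 1) + 1 = 82; next = 81
base 3: 81 = 3^(3 + 1); at 4: 4^(4 + 1) = 1024; next = 1023
base 4: 1023 = 3·4^4 + 3·4^3 + 3·4^2 + 3·4 + 3; at 5: 3·5^5 + 3·5^3 + 3·5^2 + 3·5 + 3 = 9843; next = 9842
base 5: 9842 = 3·5^5 + 3·5^3 + 3·5^2 + 3·5 + 2; at 6: 3·6^6 + 3·6^3 + 3·6^2 + 3·6 + 2 = 140744; next = 140743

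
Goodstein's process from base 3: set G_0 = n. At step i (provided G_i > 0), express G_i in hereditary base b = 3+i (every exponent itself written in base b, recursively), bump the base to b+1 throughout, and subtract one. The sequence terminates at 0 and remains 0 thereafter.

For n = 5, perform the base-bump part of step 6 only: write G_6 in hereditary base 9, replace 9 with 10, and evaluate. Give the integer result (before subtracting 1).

2

5 —HB3→ 3 + 2 —bump→ 4 + 2 = 6 —(−1)→ 5
5 —HB4→ 4 + 1 —bump→ 5 + 1 = 6 —(−1)→ 5
5 —HB5→ 5 —bump→ 6 = 6 —(−1)→ 5
5 —HB6→ 5 —bump→ 5 = 5 —(−1)→ 4
4 —HB7→ 4 —bump→ 4 = 4 —(−1)→ 3
3 —HB8→ 3 —bump→ 3 = 3 —(−1)→ 2
2 —HB9→ 2 —bump→ 2 = 2 —(−1)→ 1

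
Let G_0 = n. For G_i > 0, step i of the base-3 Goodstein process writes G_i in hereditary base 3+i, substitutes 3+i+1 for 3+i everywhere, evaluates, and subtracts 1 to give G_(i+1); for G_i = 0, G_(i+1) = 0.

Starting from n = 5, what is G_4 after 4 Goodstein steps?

(0) 5|_3 = 3 + 2 ↦ 4 + 2|_4 = 6 ⇒ 5
(1) 5|_4 = 4 + 1 ↦ 5 + 1|_5 = 6 ⇒ 5
(2) 5|_5 = 5 ↦ 6|_6 = 6 ⇒ 5
(3) 5|_6 = 5 ↦ 5|_7 = 5 ⇒ 4
(4) 4|_7 = 4 ↦ 4|_8 = 4 ⇒ 3

4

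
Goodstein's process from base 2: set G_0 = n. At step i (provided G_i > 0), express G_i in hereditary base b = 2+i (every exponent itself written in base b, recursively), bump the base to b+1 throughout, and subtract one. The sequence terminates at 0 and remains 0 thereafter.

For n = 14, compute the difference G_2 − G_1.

1171

[0] 14 ≡ 2^(2 + 1) + 2^2 + 2 (base 2). Lift 3: 111. −1: 110.
[1] 110 ≡ 3^(3 + 1) + 3^3 + 2 (base 3). Lift 4: 1282. −1: 1281.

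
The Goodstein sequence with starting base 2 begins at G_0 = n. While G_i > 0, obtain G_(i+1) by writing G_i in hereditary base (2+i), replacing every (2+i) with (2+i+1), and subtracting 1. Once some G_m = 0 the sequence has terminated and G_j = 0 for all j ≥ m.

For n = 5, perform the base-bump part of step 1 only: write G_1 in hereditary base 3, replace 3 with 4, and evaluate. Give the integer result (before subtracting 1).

[0] 5 ≡ 2^2 + 1 (base 2). Lift 3: 28. −1: 27.
[1] 27 ≡ 3^3 (base 3). Lift 4: 256. −1: 255.

256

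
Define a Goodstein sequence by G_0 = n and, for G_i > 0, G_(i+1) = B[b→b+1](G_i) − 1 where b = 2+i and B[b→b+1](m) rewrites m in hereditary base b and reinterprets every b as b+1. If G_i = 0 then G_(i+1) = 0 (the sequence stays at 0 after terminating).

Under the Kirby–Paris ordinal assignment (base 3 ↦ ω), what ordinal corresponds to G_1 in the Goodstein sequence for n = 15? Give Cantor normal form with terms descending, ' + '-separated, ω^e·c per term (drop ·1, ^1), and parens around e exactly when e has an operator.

(0) 15|_2 = 2^(2 + 1) + 2^2 + 2 + 1 ↦ 3^(3 + 1) + 3^3 + 3 + 1|_3 = 112 ⇒ 111
(1) 111|_3 = 3^(3 + 1) + 3^3 + 3 ↦ 4^(4 + 1) + 4^4 + 4|_4 = 1284 ⇒ 1283

ω^(ω + 1) + ω^ω + ω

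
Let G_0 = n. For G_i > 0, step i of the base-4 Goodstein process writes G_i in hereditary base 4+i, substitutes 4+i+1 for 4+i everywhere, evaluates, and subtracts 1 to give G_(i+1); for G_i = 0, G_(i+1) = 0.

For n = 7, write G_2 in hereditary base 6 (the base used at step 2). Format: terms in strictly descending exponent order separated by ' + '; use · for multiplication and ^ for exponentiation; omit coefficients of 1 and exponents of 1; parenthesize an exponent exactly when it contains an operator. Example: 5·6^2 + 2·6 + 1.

[0] 7 ≡ 4 + 3 (base 4). Lift 5: 8. −1: 7.
[1] 7 ≡ 5 + 2 (base 5). Lift 6: 8. −1: 7.
[2] 7 ≡ 6 + 1 (base 6). Lift 7: 8. −1: 7.

6 + 1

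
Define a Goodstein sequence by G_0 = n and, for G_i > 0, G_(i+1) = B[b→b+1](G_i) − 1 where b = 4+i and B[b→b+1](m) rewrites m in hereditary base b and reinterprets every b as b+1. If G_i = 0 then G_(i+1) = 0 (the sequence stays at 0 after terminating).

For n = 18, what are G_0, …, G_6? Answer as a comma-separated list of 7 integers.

G_0 = 18. HB_4(18) = 4^2 + 2. Bump = 27. G_1 = 26.
G_1 = 26. HB_5(26) = 5^2 + 1. Bump = 37. G_2 = 36.
G_2 = 36. HB_6(36) = 6^2. Bump = 49. G_3 = 48.
G_3 = 48. HB_7(48) = 6·7 + 6. Bump = 54. G_4 = 53.
G_4 = 53. HB_8(53) = 6·8 + 5. Bump = 59. G_5 = 58.
G_5 = 58. HB_9(58) = 6·9 + 4. Bump = 64. G_6 = 63.

18, 26, 36, 48, 53, 58, 63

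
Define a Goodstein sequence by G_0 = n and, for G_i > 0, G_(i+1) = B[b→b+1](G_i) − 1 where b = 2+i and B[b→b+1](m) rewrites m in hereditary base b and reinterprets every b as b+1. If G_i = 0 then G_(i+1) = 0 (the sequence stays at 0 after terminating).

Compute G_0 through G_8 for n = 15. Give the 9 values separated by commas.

15 —HB2→ 2^(2 + 1) + 2^2 + 2 + 1 —bump→ 3^(3 + 1) + 3^3 + 3 + 1 = 112 —(−1)→ 111
111 —HB3→ 3^(3 + 1) + 3^3 + 3 —bump→ 4^(4 + 1) + 4^4 + 4 = 1284 —(−1)→ 1283
1283 —HB4→ 4^(4 + 1) + 4^4 + 3 —bump→ 5^(5 + 1) + 5^5 + 3 = 18753 —(−1)→ 18752
18752 —HB5→ 5^(5 + 1) + 5^5 + 2 —bump→ 6^(6 + 1) + 6^6 + 2 = 326594 —(−1)→ 326593
326593 —HB6→ 6^(6 + 1) + 6^6 + 1 —bump→ 7^(7 + 1) + 7^7 + 1 = 6588345 —(−1)→ 6588344
6588344 —HB7→ 7^(7 + 1) + 7^7 —bump→ 8^(8 + 1) + 8^8 = 150994944 —(−1)→ 150994943
150994943 —HB8→ 8^(8 + 1) + 7·8^7 + 7·8^6 + 7·8^5 + 7·8^4 + 7·8^3 + 7·8^2 + 7·8 + 7 —bump→ 9^(9 + 1) + 7·9^7 + 7·9^6 + 7·9^5 + 7·9^4 + 7·9^3 + 7·9^2 + 7·9 + 7 = 3524450281 —(−1)→ 3524450280
3524450280 —HB9→ 9^(9 + 1) + 7·9^7 + 7·9^6 + 7·9^5 + 7·9^4 + 7·9^3 + 7·9^2 + 7·9 + 6 —bump→ 10^(10 + 1) + 7·10^7 + 7·10^6 + 7·10^5 + 7·10^4 + 7·10^3 + 7·10^2 + 7·10 + 6 = 100077777776 —(−1)→ 100077777775

15, 111, 1283, 18752, 326593, 6588344, 150994943, 3524450280, 100077777775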